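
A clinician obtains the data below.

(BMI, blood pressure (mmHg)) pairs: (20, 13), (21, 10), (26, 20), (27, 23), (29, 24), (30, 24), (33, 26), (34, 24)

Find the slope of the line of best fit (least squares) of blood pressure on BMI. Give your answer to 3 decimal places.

n = 8, Σx = 220, Σy = 164, Σxy = 4701, Σx² = 6232
Sxx = Σx² − (Σx)²/n = 6232 − 6050 = 182
Sxy = Σxy − (Σx)(Σy)/n = 4701 − 4510 = 191
b = Sxy/Sxx = 191/182 = 1.049451

1.049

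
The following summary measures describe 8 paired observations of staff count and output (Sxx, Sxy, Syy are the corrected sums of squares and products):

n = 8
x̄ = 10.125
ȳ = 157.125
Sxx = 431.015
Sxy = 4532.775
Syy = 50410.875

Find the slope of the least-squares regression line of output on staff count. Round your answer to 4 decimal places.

b = Sxy/Sxx = 4532.775/431.015 = 10.516513

10.5165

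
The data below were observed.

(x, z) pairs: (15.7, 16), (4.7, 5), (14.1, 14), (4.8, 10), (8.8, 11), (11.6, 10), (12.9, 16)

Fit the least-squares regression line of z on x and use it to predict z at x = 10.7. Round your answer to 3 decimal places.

11.966

n = 7, Σx = 72.6, Σy = 82, Σxy = 939.3, Σx² = 868.84
Sxx = Σx² − (Σx)²/n = 868.84 − 752.965714 = 115.874286
Sxy = Σxy − (Σx)(Σy)/n = 939.3 − 850.457143 = 88.842857
b = Sxy/Sxx = 88.842857/115.874286 = 0.766718
a = ȳ − b·x̄ = 11.714286 − 0.766718·10.371429 = 3.762329
ŷ(10.7) = a + b·10.7 = 3.762329 + 0.766718·10.7 = 11.966207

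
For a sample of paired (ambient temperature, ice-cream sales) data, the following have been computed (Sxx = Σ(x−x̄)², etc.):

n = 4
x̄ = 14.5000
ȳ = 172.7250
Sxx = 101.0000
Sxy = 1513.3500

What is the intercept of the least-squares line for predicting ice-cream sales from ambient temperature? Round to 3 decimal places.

b = Sxy/Sxx = 1513.35/101 = 14.983663
a = ȳ − b·x̄ = 172.725 − 14.983663·14.5 = -44.538119

-44.538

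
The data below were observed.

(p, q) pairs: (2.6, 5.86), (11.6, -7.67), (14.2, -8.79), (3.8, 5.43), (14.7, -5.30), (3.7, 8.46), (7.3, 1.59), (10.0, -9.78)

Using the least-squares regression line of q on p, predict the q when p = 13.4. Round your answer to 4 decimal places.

-7.9823

n = 8, Σx = 67.9, Σy = -10.2, Σxy = -310.721, Σx² = 740.47
Sxx = Σx² − (Σx)²/n = 740.47 − 576.30125 = 164.16875
Sxy = Σxy − (Σx)(Σy)/n = -310.721 − (-86.5725) = -224.1485
b = Sxy/Sxx = -224.1485/164.16875 = -1.365354
a = ȳ − b·x̄ = -1.275 − (-1.365354)·8.4875 = 10.313444
ŷ(13.4) = a + b·13.4 = 10.313444 + (-1.365354)·13.4 = -7.982303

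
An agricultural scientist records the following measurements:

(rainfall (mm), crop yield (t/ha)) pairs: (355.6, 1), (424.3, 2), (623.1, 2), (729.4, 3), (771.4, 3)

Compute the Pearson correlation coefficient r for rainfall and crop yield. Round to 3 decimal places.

n = 5, Σx = 2903.8, Σy = 11, Σxy = 6952.8, Σx² = 1821817.78, Σy² = 27
Sxx = Σx² − (Σx)²/n = 1821817.78 − 1686410.888 = 135406.892
Sxy = Σxy − (Σx)(Σy)/n = 6952.8 − 6388.36 = 564.44
Syy = Σy² − (Σy)²/n = 27 − 24.2 = 2.8
r = Sxy/√(Sxx·Syy) = 564.44/√(379139.2976) = 564.44/615.742883 = 0.916681

0.917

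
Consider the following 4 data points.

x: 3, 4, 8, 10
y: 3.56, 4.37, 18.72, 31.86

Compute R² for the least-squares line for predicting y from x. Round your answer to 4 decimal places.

n = 4, Σx = 25, Σy = 58.51, Σxy = 496.52, Σx² = 189, Σy² = 1397.2685
Sxx = Σx² − (Σx)²/n = 189 − 156.25 = 32.75
Sxy = Σxy − (Σx)(Σy)/n = 496.52 − 365.6875 = 130.8325
Syy = Σy² − (Σy)²/n = 1397.2685 − 855.855025 = 541.413475
R² = Sxy²/(Sxx·Syy) = (130.8325)²/(32.75·541.413475) = 0.965364

0.9654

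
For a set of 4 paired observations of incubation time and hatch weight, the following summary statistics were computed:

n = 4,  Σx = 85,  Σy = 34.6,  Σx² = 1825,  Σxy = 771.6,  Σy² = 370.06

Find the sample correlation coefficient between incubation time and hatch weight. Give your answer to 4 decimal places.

0.9979

Sxx = Σx² − (Σx)²/n = 1825 − 1806.25 = 18.75
Sxy = Σxy − (Σx)(Σy)/n = 771.6 − 735.25 = 36.35
Syy = Σy² − (Σy)²/n = 370.06 − 299.29 = 70.77
r = Sxy/√(Sxx·Syy) = 36.35/√(1326.9375) = 36.35/36.427153 = 0.997882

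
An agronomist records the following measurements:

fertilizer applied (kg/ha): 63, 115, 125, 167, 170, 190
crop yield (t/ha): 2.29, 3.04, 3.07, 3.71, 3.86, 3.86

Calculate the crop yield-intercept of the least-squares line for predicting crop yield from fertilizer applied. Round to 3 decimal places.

n = 6, Σx = 830, Σy = 19.83, Σxy = 2886.79, Σx² = 125708
Sxx = Σx² − (Σx)²/n = 125708 − 114816.666667 = 10891.333333
Sxy = Σxy − (Σx)(Σy)/n = 2886.79 − 2743.15 = 143.64
b = Sxy/Sxx = 143.64/10891.333333 = 0.013188
a = ȳ − b·x̄ = 3.305 − 0.013188·138.333333 = 1.480595

1.481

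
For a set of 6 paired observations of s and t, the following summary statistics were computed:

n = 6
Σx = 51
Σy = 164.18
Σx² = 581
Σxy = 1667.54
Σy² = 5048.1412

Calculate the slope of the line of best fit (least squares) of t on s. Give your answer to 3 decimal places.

1.844

Sxx = Σx² − (Σx)²/n = 581 − 433.5 = 147.5
Sxy = Σxy − (Σx)(Σy)/n = 1667.54 − 1395.53 = 272.01
b = Sxy/Sxx = 272.01/147.5 = 1.844136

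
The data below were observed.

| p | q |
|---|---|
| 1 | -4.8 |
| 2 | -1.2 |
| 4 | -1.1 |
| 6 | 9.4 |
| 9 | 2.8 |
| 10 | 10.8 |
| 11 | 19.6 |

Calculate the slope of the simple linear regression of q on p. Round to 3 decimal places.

1.850

n = 7, Σx = 43, Σy = 35.5, Σxy = 393.6, Σx² = 359
Sxx = Σx² − (Σx)²/n = 359 − 264.142857 = 94.857143
Sxy = Σxy − (Σx)(Σy)/n = 393.6 − 218.071429 = 175.528571
b = Sxy/Sxx = 175.528571/94.857143 = 1.850452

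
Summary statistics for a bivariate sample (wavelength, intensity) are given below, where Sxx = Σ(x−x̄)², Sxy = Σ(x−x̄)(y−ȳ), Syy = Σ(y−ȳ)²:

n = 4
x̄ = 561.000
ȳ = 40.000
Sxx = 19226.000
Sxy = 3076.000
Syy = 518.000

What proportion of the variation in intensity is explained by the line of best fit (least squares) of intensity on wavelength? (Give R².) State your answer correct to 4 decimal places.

R² = Sxy²/(Sxx·Syy) = (3076)²/(19226·518) = 0.950066

0.9501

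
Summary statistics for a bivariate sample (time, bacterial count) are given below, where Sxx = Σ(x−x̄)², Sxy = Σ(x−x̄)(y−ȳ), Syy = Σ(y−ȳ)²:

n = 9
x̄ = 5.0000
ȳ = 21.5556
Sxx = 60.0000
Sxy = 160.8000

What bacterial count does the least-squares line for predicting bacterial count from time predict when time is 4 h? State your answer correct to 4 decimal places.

b = Sxy/Sxx = 160.8/60 = 2.68
a = ȳ − b·x̄ = 21.5556 − 2.68·5 = 8.1556
ŷ(4) = a + b·4 = 8.1556 + 2.68·4 = 18.8756

18.8756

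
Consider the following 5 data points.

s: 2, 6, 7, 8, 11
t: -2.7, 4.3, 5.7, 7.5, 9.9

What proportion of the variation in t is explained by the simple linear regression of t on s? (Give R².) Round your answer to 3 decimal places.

0.968

n = 5, Σx = 34, Σy = 24.7, Σxy = 229.2, Σx² = 274, Σy² = 212.53
Sxx = Σx² − (Σx)²/n = 274 − 231.2 = 42.8
Sxy = Σxy − (Σx)(Σy)/n = 229.2 − 167.96 = 61.24
Syy = Σy² − (Σy)²/n = 212.53 − 122.018 = 90.512
R² = Sxy²/(Sxx·Syy) = (61.24)²/(42.8·90.512) = 0.968100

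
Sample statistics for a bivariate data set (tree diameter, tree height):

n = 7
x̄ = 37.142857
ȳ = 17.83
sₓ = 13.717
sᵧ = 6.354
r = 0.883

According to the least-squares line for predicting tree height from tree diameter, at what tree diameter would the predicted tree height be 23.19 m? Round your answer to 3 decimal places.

b = r · sᵧ/sₓ = 0.883 · 6.354/13.717 = 0.409024
a = ȳ − b·x̄ = 17.83 − 0.409024·37.142857 = 2.637681
Set a + b·x = 23.19: x = (23.19 − 2.637681) / 0.409024 = 50.247223

50.247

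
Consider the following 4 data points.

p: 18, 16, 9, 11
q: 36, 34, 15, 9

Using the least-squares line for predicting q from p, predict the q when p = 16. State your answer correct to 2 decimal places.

30.91

n = 4, Σx = 54, Σy = 94, Σxy = 1426, Σx² = 782
Sxx = Σx² − (Σx)²/n = 782 − 729 = 53
Sxy = Σxy − (Σx)(Σy)/n = 1426 − 1269 = 157
b = Sxy/Sxx = 157/53 = 2.962264
a = ȳ − b·x̄ = 23.5 − 2.962264·13.5 = -16.490566
ŷ(16) = a + b·16 = -16.490566 + 2.962264·16 = 30.905660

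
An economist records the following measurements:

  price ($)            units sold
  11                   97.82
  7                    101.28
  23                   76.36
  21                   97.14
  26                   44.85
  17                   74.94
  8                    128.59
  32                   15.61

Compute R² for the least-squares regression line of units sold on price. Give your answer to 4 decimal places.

n = 8, Σx = 145, Σy = 636.59, Σxy = 9549.52, Σx² = 3193, Σy² = 59500.0063
Sxx = Σx² − (Σx)²/n = 3193 − 2628.125 = 564.875
Sxy = Σxy − (Σx)(Σy)/n = 9549.52 − 11538.19375 = -1988.67375
Syy = Σy² − (Σy)²/n = 59500.0063 − 50655.853512 = 8844.152787
R² = Sxy²/(Sxx·Syy) = (-1988.67375)²/(564.875·8844.152787) = 0.791623

0.7916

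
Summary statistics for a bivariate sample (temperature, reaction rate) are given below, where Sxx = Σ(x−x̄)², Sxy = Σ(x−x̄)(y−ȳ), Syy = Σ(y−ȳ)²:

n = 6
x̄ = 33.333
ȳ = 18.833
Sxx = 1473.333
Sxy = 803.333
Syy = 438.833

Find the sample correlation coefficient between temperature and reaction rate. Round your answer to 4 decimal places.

r = Sxy/√(Sxx·Syy) = 803.333/√(646547.140389) = 803.333/804.081551 = 0.999069

0.9991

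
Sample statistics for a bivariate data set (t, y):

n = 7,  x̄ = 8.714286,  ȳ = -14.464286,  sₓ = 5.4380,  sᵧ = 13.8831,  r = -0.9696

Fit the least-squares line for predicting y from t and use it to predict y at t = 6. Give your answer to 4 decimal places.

b = r · sᵧ/sₓ = -0.9696 · 13.8831/5.438 = -2.475368
a = ȳ − b·x̄ = -14.464286 − (-2.475368)·8.714286 = 7.106783
ŷ(6) = a + b·6 = 7.106783 + (-2.475368)·6 = -7.745428

-7.7454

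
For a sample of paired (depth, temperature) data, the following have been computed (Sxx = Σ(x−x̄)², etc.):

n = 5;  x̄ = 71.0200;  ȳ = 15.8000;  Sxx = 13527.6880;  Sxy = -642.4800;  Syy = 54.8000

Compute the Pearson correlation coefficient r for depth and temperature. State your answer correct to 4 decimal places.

-0.7462

r = Sxy/√(Sxx·Syy) = -642.48/√(741317.3024) = -642.48/860.997853 = -0.746204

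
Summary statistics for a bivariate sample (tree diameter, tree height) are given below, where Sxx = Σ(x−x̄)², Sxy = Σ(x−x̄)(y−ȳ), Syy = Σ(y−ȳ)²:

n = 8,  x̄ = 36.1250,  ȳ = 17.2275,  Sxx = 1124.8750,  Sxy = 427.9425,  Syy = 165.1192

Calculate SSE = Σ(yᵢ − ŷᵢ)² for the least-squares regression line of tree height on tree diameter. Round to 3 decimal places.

b = Sxy/Sxx = 427.9425/1124.875 = 0.380436
SSE = Syy − b·Sxy = 165.1192 − 0.380436·427.9425 = 2.314637

2.315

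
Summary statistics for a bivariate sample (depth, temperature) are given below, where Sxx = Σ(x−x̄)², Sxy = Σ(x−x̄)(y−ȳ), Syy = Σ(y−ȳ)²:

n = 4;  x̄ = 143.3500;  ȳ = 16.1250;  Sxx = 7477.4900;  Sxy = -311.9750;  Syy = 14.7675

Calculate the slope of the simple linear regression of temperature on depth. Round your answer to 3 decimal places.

b = Sxy/Sxx = -311.975/7477.49 = -0.041722

-0.042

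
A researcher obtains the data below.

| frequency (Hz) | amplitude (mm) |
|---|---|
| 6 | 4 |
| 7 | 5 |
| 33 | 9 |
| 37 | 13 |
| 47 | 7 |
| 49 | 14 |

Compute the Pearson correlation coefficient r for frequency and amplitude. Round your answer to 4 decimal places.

0.7644

n = 6, Σx = 179, Σy = 52, Σxy = 1852, Σx² = 7153, Σy² = 536
Sxx = Σx² − (Σx)²/n = 7153 − 5340.166667 = 1812.833333
Sxy = Σxy − (Σx)(Σy)/n = 1852 − 1551.333333 = 300.666667
Syy = Σy² − (Σy)²/n = 536 − 450.666667 = 85.333333
r = Sxy/√(Sxx·Syy) = 300.666667/√(154695.111111) = 300.666667/393.312994 = 0.764446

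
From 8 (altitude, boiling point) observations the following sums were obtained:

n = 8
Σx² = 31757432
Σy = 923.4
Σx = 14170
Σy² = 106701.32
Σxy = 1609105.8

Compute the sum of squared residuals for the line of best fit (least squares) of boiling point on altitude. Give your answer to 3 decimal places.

12.680

Sxx = Σx² − (Σx)²/n = 31757432 − 25098612.5 = 6658819.5
Sxy = Σxy − (Σx)(Σy)/n = 1609105.8 − 1635572.25 = -26466.45
Syy = Σy² − (Σy)²/n = 106701.32 − 106583.445 = 117.875
b = Sxy/Sxx = -26466.45/6658819.5 = -0.003975
SSE = Syy − b·Sxy = 117.875 − (-0.003975)·(-26466.45) = 12.680232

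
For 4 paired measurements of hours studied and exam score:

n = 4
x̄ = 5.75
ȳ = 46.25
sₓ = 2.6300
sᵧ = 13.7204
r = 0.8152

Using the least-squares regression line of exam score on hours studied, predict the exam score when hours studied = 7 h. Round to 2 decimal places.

b = r · sᵧ/sₓ = 0.8152 · 13.7204/2.63 = 4.252802
a = ȳ − b·x̄ = 46.25 − 4.252802·5.75 = 21.796387
ŷ(7) = a + b·7 = 21.796387 + 4.252802·7 = 51.566003

51.57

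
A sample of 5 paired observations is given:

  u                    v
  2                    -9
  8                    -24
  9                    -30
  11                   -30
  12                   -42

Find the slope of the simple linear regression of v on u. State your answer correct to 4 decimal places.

-2.9412

n = 5, Σx = 42, Σy = -135, Σxy = -1314, Σx² = 414
Sxx = Σx² − (Σx)²/n = 414 − 352.8 = 61.2
Sxy = Σxy − (Σx)(Σy)/n = -1314 − (-1134) = -180
b = Sxy/Sxx = -180/61.2 = -2.941176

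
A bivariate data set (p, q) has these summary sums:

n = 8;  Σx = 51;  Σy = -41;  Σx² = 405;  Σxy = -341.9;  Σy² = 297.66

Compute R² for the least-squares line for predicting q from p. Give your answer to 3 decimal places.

0.927

Sxx = Σx² − (Σx)²/n = 405 − 325.125 = 79.875
Sxy = Σxy − (Σx)(Σy)/n = -341.9 − (-261.375) = -80.525
Syy = Σy² − (Σy)²/n = 297.66 − 210.125 = 87.535
R² = Sxy²/(Sxx·Syy) = (-80.525)²/(79.875·87.535) = 0.927404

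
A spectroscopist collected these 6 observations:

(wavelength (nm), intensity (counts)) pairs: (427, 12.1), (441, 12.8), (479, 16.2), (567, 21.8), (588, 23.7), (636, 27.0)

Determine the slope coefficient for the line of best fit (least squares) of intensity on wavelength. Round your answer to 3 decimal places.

0.071

n = 6, Σx = 3138, Σy = 113.6, Σxy = 62039.5, Σx² = 1677980
Sxx = Σx² − (Σx)²/n = 1677980 − 1641174 = 36806
Sxy = Σxy − (Σx)(Σy)/n = 62039.5 − 59412.8 = 2626.7
b = Sxy/Sxx = 2626.7/36806 = 0.071366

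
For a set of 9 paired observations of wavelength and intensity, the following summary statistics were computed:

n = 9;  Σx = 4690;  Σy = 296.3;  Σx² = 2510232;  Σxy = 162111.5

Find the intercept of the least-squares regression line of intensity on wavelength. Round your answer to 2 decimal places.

Sxx = Σx² − (Σx)²/n = 2510232 − 2444011.111111 = 66220.888889
Sxy = Σxy − (Σx)(Σy)/n = 162111.5 − 154405.222222 = 7706.277778
b = Sxy/Sxx = 7706.277778/66220.888889 = 0.116372
a = ȳ − b·x̄ = 32.922222 − 0.116372·521.111111 = -27.720681

-27.72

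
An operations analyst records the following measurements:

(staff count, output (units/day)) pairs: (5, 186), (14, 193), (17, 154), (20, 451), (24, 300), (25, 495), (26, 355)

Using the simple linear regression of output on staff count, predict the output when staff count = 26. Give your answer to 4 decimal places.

n = 7, Σx = 131, Σy = 2134, Σxy = 44075, Σx² = 2787
Sxx = Σx² − (Σx)²/n = 2787 − 2451.571429 = 335.428571
Sxy = Σxy − (Σx)(Σy)/n = 44075 − 39936.285714 = 4138.714286
b = Sxy/Sxx = 4138.714286/335.428571 = 12.338586
a = ȳ − b·x̄ = 304.857143 − 12.338586·18.714286 = 73.949319
ŷ(26) = a + b·26 = 73.949319 + 12.338586·26 = 394.752555

394.7526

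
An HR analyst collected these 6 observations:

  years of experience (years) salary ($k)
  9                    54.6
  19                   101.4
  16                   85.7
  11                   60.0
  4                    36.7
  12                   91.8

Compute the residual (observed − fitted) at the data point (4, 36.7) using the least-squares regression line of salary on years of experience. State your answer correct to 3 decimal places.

n = 6, Σx = 71, Σy = 430.2, Σxy = 5697.6, Σx² = 979
Sxx = Σx² − (Σx)²/n = 979 − 840.166667 = 138.833333
Sxy = Σxy − (Σx)(Σy)/n = 5697.6 − 5090.7 = 606.9
b = Sxy/Sxx = 606.9/138.833333 = 4.371429
a = ȳ − b·x̄ = 71.7 − 4.371429·11.833333 = 19.971429
ŷ(4) = 19.971429 + 4.371429·4 = 37.457143
residual = y − ŷ = 36.7 − 37.457143 = -0.757143

-0.757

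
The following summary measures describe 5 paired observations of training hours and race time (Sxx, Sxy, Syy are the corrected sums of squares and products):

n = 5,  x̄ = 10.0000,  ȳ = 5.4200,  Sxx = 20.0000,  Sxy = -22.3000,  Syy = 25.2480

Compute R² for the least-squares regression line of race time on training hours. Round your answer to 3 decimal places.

R² = Sxy²/(Sxx·Syy) = (-22.3)²/(20·25.248) = 0.984811

0.985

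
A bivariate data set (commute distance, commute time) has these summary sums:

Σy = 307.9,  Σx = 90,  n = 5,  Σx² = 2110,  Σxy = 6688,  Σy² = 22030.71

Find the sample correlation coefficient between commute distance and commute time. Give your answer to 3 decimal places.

Sxx = Σx² − (Σx)²/n = 2110 − 1620 = 490
Sxy = Σxy − (Σx)(Σy)/n = 6688 − 5542.2 = 1145.8
Syy = Σy² − (Σy)²/n = 22030.71 − 18960.482 = 3070.228
r = Sxy/√(Sxx·Syy) = 1145.8/√(1504411.72) = 1145.8/1226.544626 = 0.934169

0.934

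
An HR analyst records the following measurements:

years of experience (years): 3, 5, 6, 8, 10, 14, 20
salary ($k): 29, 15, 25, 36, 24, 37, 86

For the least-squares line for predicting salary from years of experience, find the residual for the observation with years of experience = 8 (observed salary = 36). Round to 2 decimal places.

4.83

n = 7, Σx = 66, Σy = 252, Σxy = 3078, Σx² = 830
Sxx = Σx² − (Σx)²/n = 830 − 622.285714 = 207.714286
Sxy = Σxy − (Σx)(Σy)/n = 3078 − 2376 = 702
b = Sxy/Sxx = 702/207.714286 = 3.379642
a = ȳ − b·x̄ = 36 − 3.379642·9.428571 = 4.134801
ŷ(8) = 4.134801 + 3.379642·8 = 31.171939
residual = y − ŷ = 36 − 31.171939 = 4.828061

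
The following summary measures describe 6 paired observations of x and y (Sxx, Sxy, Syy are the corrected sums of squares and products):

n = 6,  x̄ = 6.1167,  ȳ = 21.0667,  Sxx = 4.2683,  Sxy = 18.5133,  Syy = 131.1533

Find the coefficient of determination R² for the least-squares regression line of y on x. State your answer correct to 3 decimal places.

0.612

R² = Sxy²/(Sxx·Syy) = (18.5133)²/(4.2683·131.1533) = 0.612257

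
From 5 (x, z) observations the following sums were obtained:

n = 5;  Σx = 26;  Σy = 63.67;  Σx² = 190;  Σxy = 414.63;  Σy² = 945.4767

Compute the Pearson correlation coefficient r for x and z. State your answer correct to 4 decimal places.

Sxx = Σx² − (Σx)²/n = 190 − 135.2 = 54.8
Sxy = Σxy − (Σx)(Σy)/n = 414.63 − 331.084 = 83.546
Syy = Σy² − (Σy)²/n = 945.4767 − 810.77378 = 134.70292
r = Sxy/√(Sxx·Syy) = 83.546/√(7381.720016) = 83.546/85.916937 = 0.972404

0.9724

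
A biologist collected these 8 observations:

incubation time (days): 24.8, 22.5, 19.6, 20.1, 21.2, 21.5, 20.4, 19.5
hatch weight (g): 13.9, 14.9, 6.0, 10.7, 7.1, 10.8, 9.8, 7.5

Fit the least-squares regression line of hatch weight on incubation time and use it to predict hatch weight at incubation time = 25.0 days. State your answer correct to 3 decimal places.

n = 8, Σx = 169.6, Σy = 80.7, Σxy = 1741.53, Σx² = 3617.56
Sxx = Σx² − (Σx)²/n = 3617.56 − 3595.52 = 22.04
Sxy = Σxy − (Σx)(Σy)/n = 1741.53 − 1710.84 = 30.69
b = Sxy/Sxx = 30.69/22.04 = 1.392468
a = ȳ − b·x̄ = 10.0875 − 1.392468·21.2 = -19.432827
ŷ(25.0) = a + b·25.0 = -19.432827 + 1.392468·25 = 15.378879

15.379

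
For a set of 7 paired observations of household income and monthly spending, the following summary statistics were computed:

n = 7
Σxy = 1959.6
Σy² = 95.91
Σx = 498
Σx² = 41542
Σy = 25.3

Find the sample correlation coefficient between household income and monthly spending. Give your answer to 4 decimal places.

0.9662

Sxx = Σx² − (Σx)²/n = 41542 − 35429.142857 = 6112.857143
Sxy = Σxy − (Σx)(Σy)/n = 1959.6 − 1799.914286 = 159.685714
Syy = Σy² − (Σy)²/n = 95.91 − 91.441429 = 4.468571
r = Sxy/√(Sxx·Syy) = 159.685714/√(27315.738776) = 159.685714/165.274737 = 0.966183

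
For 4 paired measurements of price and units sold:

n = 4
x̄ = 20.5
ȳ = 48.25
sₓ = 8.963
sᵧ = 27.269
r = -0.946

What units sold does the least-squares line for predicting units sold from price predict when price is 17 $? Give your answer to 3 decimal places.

b = r · sᵧ/sₓ = -0.946 · 27.269/8.963 = -2.878107
a = ȳ − b·x̄ = 48.25 − (-2.878107)·20.5 = 107.251196
ŷ(17) = a + b·17 = 107.251196 + (-2.878107)·17 = 58.323375

58.323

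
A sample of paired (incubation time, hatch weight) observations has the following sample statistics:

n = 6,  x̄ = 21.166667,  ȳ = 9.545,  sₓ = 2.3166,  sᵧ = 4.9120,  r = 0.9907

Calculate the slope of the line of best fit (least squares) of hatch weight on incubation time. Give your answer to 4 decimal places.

2.1006

b = r · sᵧ/sₓ = 0.9907 · 4.912/2.3166 = 2.100630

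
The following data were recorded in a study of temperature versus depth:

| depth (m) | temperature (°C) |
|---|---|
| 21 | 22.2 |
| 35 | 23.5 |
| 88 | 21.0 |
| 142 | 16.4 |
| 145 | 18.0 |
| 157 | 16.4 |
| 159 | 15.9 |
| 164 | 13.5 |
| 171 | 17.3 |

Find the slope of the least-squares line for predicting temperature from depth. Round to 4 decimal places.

-0.0523

n = 9, Σx = 1082, Σy = 164.2, Σxy = 18350.7, Σx² = 156666
Sxx = Σx² − (Σx)²/n = 156666 − 130080.444444 = 26585.555556
Sxy = Σxy − (Σx)(Σy)/n = 18350.7 − 19740.488889 = -1389.788889
b = Sxy/Sxx = -1389.788889/26585.555556 = -0.052276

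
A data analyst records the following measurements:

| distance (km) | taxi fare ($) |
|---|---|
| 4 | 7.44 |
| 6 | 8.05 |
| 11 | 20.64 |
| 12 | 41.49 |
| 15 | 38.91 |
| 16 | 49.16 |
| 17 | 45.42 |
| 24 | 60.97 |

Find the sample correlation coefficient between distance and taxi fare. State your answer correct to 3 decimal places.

n = 8, Σx = 105, Σy = 272.08, Σxy = 4408.61, Σx² = 1663, Σy² = 11978.5968
Sxx = Σx² − (Σx)²/n = 1663 − 1378.125 = 284.875
Sxy = Σxy − (Σx)(Σy)/n = 4408.61 − 3571.05 = 837.56
Syy = Σy² − (Σy)²/n = 11978.5968 − 9253.4408 = 2725.156
r = Sxy/√(Sxx·Syy) = 837.56/√(776328.8155) = 837.56/881.095236 = 0.950590

0.951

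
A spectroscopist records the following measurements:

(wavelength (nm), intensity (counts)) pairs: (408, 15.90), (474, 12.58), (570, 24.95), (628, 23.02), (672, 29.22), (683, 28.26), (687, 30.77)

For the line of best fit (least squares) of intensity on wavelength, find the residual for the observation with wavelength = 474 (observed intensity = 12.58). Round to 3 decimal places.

-4.327

n = 7, Σx = 4122, Σy = 164.7, Σxy = 101204.59, Σx² = 2500466
Sxx = Σx² − (Σx)²/n = 2500466 − 2427269.142857 = 73196.857143
Sxy = Σxy − (Σx)(Σy)/n = 101204.59 − 96984.771429 = 4219.818571
b = Sxy/Sxx = 4219.818571/73196.857143 = 0.057650
a = ȳ − b·x̄ = 23.528571 − 0.057650·588.857143 = -10.419202
ŷ(474) = -10.419202 + 0.057650·474 = 16.907026
residual = y − ŷ = 12.58 − 16.907026 = -4.327026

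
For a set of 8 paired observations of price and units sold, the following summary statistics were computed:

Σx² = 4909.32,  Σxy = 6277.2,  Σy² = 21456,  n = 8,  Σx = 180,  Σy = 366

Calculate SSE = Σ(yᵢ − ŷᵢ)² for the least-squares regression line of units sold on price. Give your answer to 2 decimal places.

251.02

Sxx = Σx² − (Σx)²/n = 4909.32 − 4050 = 859.32
Sxy = Σxy − (Σx)(Σy)/n = 6277.2 − 8235 = -1957.8
Syy = Σy² − (Σy)²/n = 21456 − 16744.5 = 4711.5
b = Sxy/Sxx = -1957.8/859.32 = -2.278313
SSE = Syy − b·Sxy = 4711.5 − (-2.278313)·(-1957.8) = 251.018643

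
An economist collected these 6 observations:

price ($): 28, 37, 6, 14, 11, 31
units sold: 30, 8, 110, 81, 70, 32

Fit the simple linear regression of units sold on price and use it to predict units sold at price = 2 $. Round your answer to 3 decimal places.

112.117

n = 6, Σx = 127, Σy = 331, Σxy = 4692, Σx² = 3467
Sxx = Σx² − (Σx)²/n = 3467 − 2688.166667 = 778.833333
Sxy = Σxy − (Σx)(Σy)/n = 4692 − 7006.166667 = -2314.166667
b = Sxy/Sxx = -2314.166667/778.833333 = -2.971325
a = ȳ − b·x̄ = 55.166667 − (-2.971325)·21.166667 = 118.059705
ŷ(2) = a + b·2 = 118.059705 + (-2.971325)·2 = 112.117055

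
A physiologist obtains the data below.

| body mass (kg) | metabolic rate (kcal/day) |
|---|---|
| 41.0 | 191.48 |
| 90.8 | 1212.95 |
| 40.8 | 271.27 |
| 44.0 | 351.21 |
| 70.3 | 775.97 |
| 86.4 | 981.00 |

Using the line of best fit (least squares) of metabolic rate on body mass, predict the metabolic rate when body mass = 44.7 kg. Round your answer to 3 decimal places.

317.578

n = 6, Σx = 373.3, Σy = 3783.88, Σxy = 283816.687, Σx² = 25933.33
Sxx = Σx² − (Σx)²/n = 25933.33 − 23225.481667 = 2707.848333
Sxy = Σxy − (Σx)(Σy)/n = 283816.687 − 235420.400667 = 48396.286333
b = Sxy/Sxx = 48396.286333/2707.848333 = 17.872599
a = ȳ − b·x̄ = 630.646667 − 17.872599·62.216667 = -481.326843
ŷ(44.7) = a + b·44.7 = -481.326843 + 17.872599·44.7 = 317.578315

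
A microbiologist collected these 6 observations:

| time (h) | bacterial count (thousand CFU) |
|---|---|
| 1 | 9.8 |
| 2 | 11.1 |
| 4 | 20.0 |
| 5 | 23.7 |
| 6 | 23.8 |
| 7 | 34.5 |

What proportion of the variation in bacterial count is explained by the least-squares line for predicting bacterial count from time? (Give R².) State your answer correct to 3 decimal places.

0.936

n = 6, Σx = 25, Σy = 122.9, Σxy = 614.8, Σx² = 131, Σy² = 2937.63
Sxx = Σx² − (Σx)²/n = 131 − 104.166667 = 26.833333
Sxy = Σxy − (Σx)(Σy)/n = 614.8 − 512.083333 = 102.716667
Syy = Σy² − (Σy)²/n = 2937.63 − 2517.401667 = 420.228333
R² = Sxy²/(Sxx·Syy) = (102.716667)²/(26.833333·420.228333) = 0.935668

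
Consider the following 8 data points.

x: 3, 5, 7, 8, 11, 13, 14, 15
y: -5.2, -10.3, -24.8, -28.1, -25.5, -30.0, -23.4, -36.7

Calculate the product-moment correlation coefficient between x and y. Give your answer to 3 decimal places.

-0.833

n = 8, Σx = 76, Σy = -184, Σxy = -2014.1, Σx² = 858, Σy² = 4982.48
Sxx = Σx² − (Σx)²/n = 858 − 722 = 136
Sxy = Σxy − (Σx)(Σy)/n = -2014.1 − (-1748) = -266.1
Syy = Σy² − (Σy)²/n = 4982.48 − 4232 = 750.48
r = Sxy/√(Sxx·Syy) = -266.1/√(102065.28) = -266.1/319.476572 = -0.832925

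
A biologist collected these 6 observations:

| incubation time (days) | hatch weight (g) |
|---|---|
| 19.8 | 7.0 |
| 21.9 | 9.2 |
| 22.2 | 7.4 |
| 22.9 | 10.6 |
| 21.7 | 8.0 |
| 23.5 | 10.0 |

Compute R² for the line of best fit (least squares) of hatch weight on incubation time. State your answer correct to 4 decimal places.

n = 6, Σx = 132, Σy = 52.2, Σxy = 1155.7, Σx² = 2912.04, Σy² = 464.76
Sxx = Σx² − (Σx)²/n = 2912.04 − 2904 = 8.04
Sxy = Σxy − (Σx)(Σy)/n = 1155.7 − 1148.4 = 7.3
Syy = Σy² − (Σy)²/n = 464.76 − 454.14 = 10.62
R² = Sxy²/(Sxx·Syy) = (7.3)²/(8.04·10.62) = 0.624116

0.6241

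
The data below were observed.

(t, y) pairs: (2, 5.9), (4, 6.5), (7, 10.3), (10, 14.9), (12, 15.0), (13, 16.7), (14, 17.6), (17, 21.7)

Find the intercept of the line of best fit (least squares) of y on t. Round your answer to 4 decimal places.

n = 8, Σx = 79, Σy = 108.6, Σxy = 1271.3, Σx² = 967
Sxx = Σx² − (Σx)²/n = 967 − 780.125 = 186.875
Sxy = Σxy − (Σx)(Σy)/n = 1271.3 − 1072.425 = 198.875
b = Sxy/Sxx = 198.875/186.875 = 1.064214
a = ȳ − b·x̄ = 13.575 − 1.064214·9.875 = 3.065886

3.0659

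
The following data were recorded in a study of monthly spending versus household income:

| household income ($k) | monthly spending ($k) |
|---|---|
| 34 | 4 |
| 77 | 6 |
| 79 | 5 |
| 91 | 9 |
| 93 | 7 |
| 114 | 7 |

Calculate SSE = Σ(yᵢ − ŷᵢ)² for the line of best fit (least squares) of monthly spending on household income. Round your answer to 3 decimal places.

n = 6, Σx = 488, Σy = 38, Σxy = 3261, Σx² = 43252, Σy² = 256
Sxx = Σx² − (Σx)²/n = 43252 − 39690.666667 = 3561.333333
Sxy = Σxy − (Σx)(Σy)/n = 3261 − 3090.666667 = 170.333333
Syy = Σy² − (Σy)²/n = 256 − 240.666667 = 15.333333
b = Sxy/Sxx = 170.333333/3561.333333 = 0.047829
SSE = Syy − b·Sxy = 15.333333 − 0.047829·170.333333 = 7.186541

7.187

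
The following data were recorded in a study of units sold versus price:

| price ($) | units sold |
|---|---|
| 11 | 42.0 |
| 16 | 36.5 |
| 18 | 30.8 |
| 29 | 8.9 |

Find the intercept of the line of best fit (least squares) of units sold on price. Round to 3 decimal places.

n = 4, Σx = 74, Σy = 118.2, Σxy = 1858.5, Σx² = 1542
Sxx = Σx² − (Σx)²/n = 1542 − 1369 = 173
Sxy = Σxy − (Σx)(Σy)/n = 1858.5 − 2186.7 = -328.2
b = Sxy/Sxx = -328.2/173 = -1.897110
a = ȳ − b·x̄ = 29.55 − (-1.897110)·18.5 = 64.646532

64.647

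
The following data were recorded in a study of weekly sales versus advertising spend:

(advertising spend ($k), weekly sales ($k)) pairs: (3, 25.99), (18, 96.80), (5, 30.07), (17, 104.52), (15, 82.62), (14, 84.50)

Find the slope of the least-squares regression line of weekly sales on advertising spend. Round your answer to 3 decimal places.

n = 6, Σx = 72, Σy = 424.5, Σxy = 6169.86, Σx² = 1068
Sxx = Σx² − (Σx)²/n = 1068 − 864 = 204
Sxy = Σxy − (Σx)(Σy)/n = 6169.86 − 5094 = 1075.86
b = Sxy/Sxx = 1075.86/204 = 5.273824

5.274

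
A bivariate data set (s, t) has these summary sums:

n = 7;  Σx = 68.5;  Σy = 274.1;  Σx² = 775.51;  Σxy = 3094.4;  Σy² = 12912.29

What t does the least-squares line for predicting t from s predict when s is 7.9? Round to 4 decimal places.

31.7688

Sxx = Σx² − (Σx)²/n = 775.51 − 670.321429 = 105.188571
Sxy = Σxy − (Σx)(Σy)/n = 3094.4 − 2682.264286 = 412.135714
b = Sxy/Sxx = 412.135714/105.188571 = 3.918066
a = ȳ − b·x̄ = 39.157143 − 3.918066·9.785714 = 0.816073
ŷ(7.9) = a + b·7.9 = 0.816073 + 3.918066·7.9 = 31.768791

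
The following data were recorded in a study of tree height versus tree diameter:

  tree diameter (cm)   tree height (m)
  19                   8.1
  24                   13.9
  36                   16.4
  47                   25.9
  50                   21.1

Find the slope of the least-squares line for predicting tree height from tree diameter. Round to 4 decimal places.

n = 5, Σx = 176, Σy = 85.4, Σxy = 3350.2, Σx² = 6942
Sxx = Σx² − (Σx)²/n = 6942 − 6195.2 = 746.8
Sxy = Σxy − (Σx)(Σy)/n = 3350.2 − 3006.08 = 344.12
b = Sxy/Sxx = 344.12/746.8 = 0.460793

0.4608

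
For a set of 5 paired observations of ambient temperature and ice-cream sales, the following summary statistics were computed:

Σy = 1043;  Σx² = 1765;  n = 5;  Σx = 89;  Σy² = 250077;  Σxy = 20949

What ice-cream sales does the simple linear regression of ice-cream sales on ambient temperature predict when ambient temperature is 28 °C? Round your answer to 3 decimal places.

Sxx = Σx² − (Σx)²/n = 1765 − 1584.2 = 180.8
Sxy = Σxy − (Σx)(Σy)/n = 20949 − 18565.4 = 2383.6
b = Sxy/Sxx = 2383.6/180.8 = 13.183628
a = ȳ − b·x̄ = 208.6 − 13.183628·17.8 = -26.068584
ŷ(28) = a + b·28 = -26.068584 + 13.183628·28 = 343.073009

343.073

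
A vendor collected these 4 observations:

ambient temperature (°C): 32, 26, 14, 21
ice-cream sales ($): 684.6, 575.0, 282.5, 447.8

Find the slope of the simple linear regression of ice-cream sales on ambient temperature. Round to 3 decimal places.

22.608

n = 4, Σx = 93, Σy = 1989.9, Σxy = 50216, Σx² = 2337
Sxx = Σx² − (Σx)²/n = 2337 − 2162.25 = 174.75
Sxy = Σxy − (Σx)(Σy)/n = 50216 − 46265.175 = 3950.825
b = Sxy/Sxx = 3950.825/174.75 = 22.608441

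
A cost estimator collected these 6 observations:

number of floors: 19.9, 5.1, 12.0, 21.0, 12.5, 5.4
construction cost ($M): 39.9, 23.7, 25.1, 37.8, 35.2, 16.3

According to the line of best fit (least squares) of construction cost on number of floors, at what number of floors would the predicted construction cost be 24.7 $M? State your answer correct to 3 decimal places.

n = 6, Σx = 75.9, Σy = 178, Σxy = 2537.9, Σx² = 1192.43
Sxx = Σx² − (Σx)²/n = 1192.43 − 960.135 = 232.295
Sxy = Σxy − (Σx)(Σy)/n = 2537.9 − 2251.7 = 286.2
b = Sxy/Sxx = 286.2/232.295 = 1.232054
a = ȳ − b·x̄ = 29.666667 − 1.232054·12.65 = 14.081183
Set a + b·x = 24.7: x = (24.7 − 14.081183) / 1.232054 = 8.618792

8.619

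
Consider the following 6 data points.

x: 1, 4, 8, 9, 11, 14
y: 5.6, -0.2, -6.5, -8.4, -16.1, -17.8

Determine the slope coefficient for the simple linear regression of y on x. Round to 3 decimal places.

n = 6, Σx = 47, Σy = -43.4, Σxy = -549.1, Σx² = 479
Sxx = Σx² − (Σx)²/n = 479 − 368.166667 = 110.833333
Sxy = Σxy − (Σx)(Σy)/n = -549.1 − (-339.966667) = -209.133333
b = Sxy/Sxx = -209.133333/110.833333 = -1.886917

-1.887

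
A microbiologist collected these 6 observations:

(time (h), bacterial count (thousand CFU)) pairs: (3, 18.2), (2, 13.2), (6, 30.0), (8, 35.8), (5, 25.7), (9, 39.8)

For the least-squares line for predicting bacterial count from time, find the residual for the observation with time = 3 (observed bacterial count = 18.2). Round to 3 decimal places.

n = 6, Σx = 33, Σy = 162.7, Σxy = 1034.1, Σx² = 219
Sxx = Σx² − (Σx)²/n = 219 − 181.5 = 37.5
Sxy = Σxy − (Σx)(Σy)/n = 1034.1 − 894.85 = 139.25
b = Sxy/Sxx = 139.25/37.5 = 3.713333
a = ȳ − b·x̄ = 27.116667 − 3.713333·5.5 = 6.693333
ŷ(3) = 6.693333 + 3.713333·3 = 17.833333
residual = y − ŷ = 18.2 − 17.833333 = 0.366667

0.367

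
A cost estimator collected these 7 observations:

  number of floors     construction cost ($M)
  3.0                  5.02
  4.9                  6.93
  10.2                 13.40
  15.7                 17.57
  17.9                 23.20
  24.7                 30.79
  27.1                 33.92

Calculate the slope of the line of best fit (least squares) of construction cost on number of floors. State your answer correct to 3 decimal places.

n = 7, Σx = 103.5, Σy = 130.83, Σxy = 2556.571, Σx² = 2048.45
Sxx = Σx² − (Σx)²/n = 2048.45 − 1530.321429 = 518.128571
Sxy = Σxy − (Σx)(Σy)/n = 2556.571 − 1934.415 = 622.156
b = Sxy/Sxx = 622.156/518.128571 = 1.200775

1.201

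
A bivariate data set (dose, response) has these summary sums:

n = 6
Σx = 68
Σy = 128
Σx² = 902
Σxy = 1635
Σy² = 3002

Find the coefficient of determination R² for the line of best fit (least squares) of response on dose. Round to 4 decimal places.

0.9535

Sxx = Σx² − (Σx)²/n = 902 − 770.666667 = 131.333333
Sxy = Σxy − (Σx)(Σy)/n = 1635 − 1450.666667 = 184.333333
Syy = Σy² − (Σy)²/n = 3002 − 2730.666667 = 271.333333
R² = Sxy²/(Sxx·Syy) = (184.333333)²/(131.333333·271.333333) = 0.953520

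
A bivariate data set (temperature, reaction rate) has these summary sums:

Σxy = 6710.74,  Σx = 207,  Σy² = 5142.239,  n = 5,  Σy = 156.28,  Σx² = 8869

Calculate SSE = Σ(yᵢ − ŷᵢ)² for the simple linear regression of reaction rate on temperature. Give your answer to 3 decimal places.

63.836

Sxx = Σx² − (Σx)²/n = 8869 − 8569.8 = 299.2
Sxy = Σxy − (Σx)(Σy)/n = 6710.74 − 6469.992 = 240.748
Syy = Σy² − (Σy)²/n = 5142.239 − 4884.68768 = 257.55132
b = Sxy/Sxx = 240.748/299.2 = 0.804639
SSE = Syy − b·Sxy = 257.55132 − 0.804639·240.748 = 63.836081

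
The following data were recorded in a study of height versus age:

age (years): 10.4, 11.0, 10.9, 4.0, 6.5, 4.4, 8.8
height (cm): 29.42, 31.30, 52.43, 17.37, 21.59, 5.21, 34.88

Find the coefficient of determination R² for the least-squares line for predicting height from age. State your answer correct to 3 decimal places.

0.685

n = 7, Σx = 56, Σy = 192.2, Σxy = 1761.438, Σx² = 503.02, Σy² = 6605.7348
Sxx = Σx² − (Σx)²/n = 503.02 − 448 = 55.02
Sxy = Σxy − (Σx)(Σy)/n = 1761.438 − 1537.6 = 223.838
Syy = Σy² − (Σy)²/n = 6605.7348 − 5277.262857 = 1328.471943
R² = Sxy²/(Sxx·Syy) = (223.838)²/(55.02·1328.471943) = 0.685480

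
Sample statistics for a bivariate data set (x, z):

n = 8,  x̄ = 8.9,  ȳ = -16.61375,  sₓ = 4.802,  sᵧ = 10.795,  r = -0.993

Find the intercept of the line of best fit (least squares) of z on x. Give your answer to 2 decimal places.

3.25

b = r · sᵧ/sₓ = -0.993 · 10.795/4.802 = -2.232286
a = ȳ − b·x̄ = -16.61375 − (-2.232286)·8.9 = 3.253591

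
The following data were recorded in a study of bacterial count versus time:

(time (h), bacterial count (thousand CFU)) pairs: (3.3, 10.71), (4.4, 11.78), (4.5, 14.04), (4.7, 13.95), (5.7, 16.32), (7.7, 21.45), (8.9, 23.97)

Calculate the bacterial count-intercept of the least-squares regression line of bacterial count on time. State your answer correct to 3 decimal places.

2.297

n = 7, Σx = 39.2, Σy = 112.22, Σxy = 687.442, Σx² = 243.58
Sxx = Σx² − (Σx)²/n = 243.58 − 219.52 = 24.06
Sxy = Σxy − (Σx)(Σy)/n = 687.442 − 628.432 = 59.01
b = Sxy/Sxx = 59.01/24.06 = 2.452618
a = ȳ − b·x̄ = 16.031429 − 2.452618·5.6 = 2.296765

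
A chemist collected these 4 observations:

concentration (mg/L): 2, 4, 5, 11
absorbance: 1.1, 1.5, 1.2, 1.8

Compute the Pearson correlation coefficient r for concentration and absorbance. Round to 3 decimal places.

0.871

n = 4, Σx = 22, Σy = 5.6, Σxy = 34, Σx² = 166, Σy² = 8.14
Sxx = Σx² − (Σx)²/n = 166 − 121 = 45
Sxy = Σxy − (Σx)(Σy)/n = 34 − 30.8 = 3.2
Syy = Σy² − (Σy)²/n = 8.14 − 7.84 = 0.3
r = Sxy/√(Sxx·Syy) = 3.2/√(13.5) = 3.2/3.674235 = 0.870930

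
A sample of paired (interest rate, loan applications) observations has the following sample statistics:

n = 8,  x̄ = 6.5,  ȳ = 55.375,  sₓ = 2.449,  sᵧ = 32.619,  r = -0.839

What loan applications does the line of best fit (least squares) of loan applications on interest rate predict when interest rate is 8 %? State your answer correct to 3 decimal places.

38.613

b = r · sᵧ/sₓ = -0.839 · 32.619/2.449 = -11.174904
a = ȳ − b·x̄ = 55.375 − (-11.174904)·6.5 = 128.011879
ŷ(8) = a + b·8 = 128.011879 + (-11.174904)·8 = 38.612643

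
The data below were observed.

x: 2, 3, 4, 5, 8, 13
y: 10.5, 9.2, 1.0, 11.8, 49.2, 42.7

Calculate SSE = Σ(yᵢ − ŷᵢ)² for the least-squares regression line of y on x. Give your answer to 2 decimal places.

n = 6, Σx = 35, Σy = 124.4, Σxy = 1060.3, Σx² = 287, Σy² = 4579.06
Sxx = Σx² − (Σx)²/n = 287 − 204.166667 = 82.833333
Sxy = Σxy − (Σx)(Σy)/n = 1060.3 − 725.666667 = 334.633333
Syy = Σy² − (Σy)²/n = 4579.06 − 2579.226667 = 1999.833333
b = Sxy/Sxx = 334.633333/82.833333 = 4.039839
SSE = Syy − b·Sxy = 1999.833333 − 4.039839·334.633333 = 647.968531

647.97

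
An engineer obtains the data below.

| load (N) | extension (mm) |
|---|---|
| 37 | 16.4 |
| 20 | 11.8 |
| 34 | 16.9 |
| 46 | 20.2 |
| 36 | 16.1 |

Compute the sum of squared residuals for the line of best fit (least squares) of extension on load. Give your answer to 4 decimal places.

1.5649

n = 5, Σx = 173, Σy = 81.4, Σxy = 2926.2, Σx² = 6337, Σy² = 1361.06
Sxx = Σx² − (Σx)²/n = 6337 − 5985.8 = 351.2
Sxy = Σxy − (Σx)(Σy)/n = 2926.2 − 2816.44 = 109.76
Syy = Σy² − (Σy)²/n = 1361.06 − 1325.192 = 35.868
b = Sxy/Sxx = 109.76/351.2 = 0.312528
SSE = Syy − b·Sxy = 35.868 − 0.312528·109.76 = 1.564875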